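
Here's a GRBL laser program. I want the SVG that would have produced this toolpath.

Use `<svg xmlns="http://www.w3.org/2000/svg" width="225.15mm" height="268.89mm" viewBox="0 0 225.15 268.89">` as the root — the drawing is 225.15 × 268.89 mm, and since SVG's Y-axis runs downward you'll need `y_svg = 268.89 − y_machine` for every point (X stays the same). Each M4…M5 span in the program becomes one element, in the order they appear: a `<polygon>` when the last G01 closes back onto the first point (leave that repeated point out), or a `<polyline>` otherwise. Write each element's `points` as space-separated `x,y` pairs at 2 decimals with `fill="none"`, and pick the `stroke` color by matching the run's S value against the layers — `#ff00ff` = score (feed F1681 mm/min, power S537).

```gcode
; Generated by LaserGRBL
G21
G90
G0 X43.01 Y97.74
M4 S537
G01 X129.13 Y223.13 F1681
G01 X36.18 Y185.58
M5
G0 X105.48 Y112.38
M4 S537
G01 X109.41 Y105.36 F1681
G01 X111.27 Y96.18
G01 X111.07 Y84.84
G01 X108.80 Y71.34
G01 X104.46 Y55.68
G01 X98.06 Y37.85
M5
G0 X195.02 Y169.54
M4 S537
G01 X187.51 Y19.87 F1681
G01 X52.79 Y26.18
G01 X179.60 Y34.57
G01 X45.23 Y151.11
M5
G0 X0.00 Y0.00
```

y_svg = 268.89 − y_m. Every run uses S537, so all elements get stroke `#ff00ff` (score).

[1] open run; points: 43.01,171.15 129.13,45.76 36.18,83.31

[2] open run; points: 105.48,156.51 109.41,163.53 111.27,172.71 111.07,184.05 108.80,197.55 104.46,213.21 98.06,231.04

[3] open run; points: 195.02,99.35 187.51,249.02 52.79,242.71 179.60,234.32 45.23,117.78

<svg xmlns="http://www.w3.org/2000/svg" width="225.15mm" height="268.89mm" viewBox="0 0 225.15 268.89">
  <polyline points="43.01,171.15 129.13,45.76 36.18,83.31" fill="none" stroke="#ff00ff"/>
  <polyline points="105.48,156.51 109.41,163.53 111.27,172.71 111.07,184.05 108.80,197.55 104.46,213.21 98.06,231.04" fill="none" stroke="#ff00ff"/>
  <polyline points="195.02,99.35 187.51,249.02 52.79,242.71 179.60,234.32 45.23,117.78" fill="none" stroke="#ff00ff"/>
</svg>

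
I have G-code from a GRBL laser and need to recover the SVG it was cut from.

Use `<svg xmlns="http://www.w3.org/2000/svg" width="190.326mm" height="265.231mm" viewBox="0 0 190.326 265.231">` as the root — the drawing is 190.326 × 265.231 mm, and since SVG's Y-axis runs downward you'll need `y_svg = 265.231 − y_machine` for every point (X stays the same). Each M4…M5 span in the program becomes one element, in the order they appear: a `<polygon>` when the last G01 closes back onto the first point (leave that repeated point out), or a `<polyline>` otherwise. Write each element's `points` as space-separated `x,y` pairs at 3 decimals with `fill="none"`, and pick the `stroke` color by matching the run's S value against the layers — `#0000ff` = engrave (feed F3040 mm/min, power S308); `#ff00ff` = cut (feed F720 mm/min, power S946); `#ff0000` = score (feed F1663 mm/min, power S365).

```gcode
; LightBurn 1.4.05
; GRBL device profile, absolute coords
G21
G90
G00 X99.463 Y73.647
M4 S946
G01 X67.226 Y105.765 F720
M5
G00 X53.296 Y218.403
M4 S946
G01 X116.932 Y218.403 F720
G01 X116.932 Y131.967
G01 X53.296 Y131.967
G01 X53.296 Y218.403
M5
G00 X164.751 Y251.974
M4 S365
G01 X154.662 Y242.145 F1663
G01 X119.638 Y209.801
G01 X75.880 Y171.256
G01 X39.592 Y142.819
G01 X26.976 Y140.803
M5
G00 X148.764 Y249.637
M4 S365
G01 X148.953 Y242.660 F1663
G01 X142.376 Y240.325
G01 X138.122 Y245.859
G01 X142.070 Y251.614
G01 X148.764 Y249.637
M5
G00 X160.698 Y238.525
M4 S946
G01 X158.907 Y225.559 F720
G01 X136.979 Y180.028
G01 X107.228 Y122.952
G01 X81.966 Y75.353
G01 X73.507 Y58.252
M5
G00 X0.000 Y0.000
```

<svg xmlns="http://www.w3.org/2000/svg" width="190.326mm" height="265.231mm" viewBox="0 0 190.326 265.231">
  <polyline points="99.463,191.584 67.226,159.466" fill="none" stroke="#ff00ff"/>
  <polygon points="53.296,46.828 116.932,46.828 116.932,133.264 53.296,133.264" fill="none" stroke="#ff00ff"/>
  <polyline points="164.751,13.257 154.662,23.086 119.638,55.430 75.880,93.975 39.592,122.412 26.976,124.428" fill="none" stroke="#ff0000"/>
  <polygon points="148.764,15.594 148.953,22.571 142.376,24.906 138.122,19.372 142.070,13.617" fill="none" stroke="#ff0000"/>
  <polyline points="160.698,26.706 158.907,39.672 136.979,85.203 107.228,142.279 81.966,189.878 73.507,206.979" fill="none" stroke="#ff00ff"/>
</svg>

Each laser-on run becomes one SVG element. Flip Y back into SVG space with y_svg = 265.231 − y_machine.

Run 1: S946 ⇒ cut layer `#ff00ff`. The run is open, so emit a `<polyline>` with points (Y-flipped): 99.463,191.584 67.226,159.466.

Run 2: the run's S946 means `#ff00ff` (cut). The run returns to its start, so emit a `<polygon>` with points (Y-flipped): 53.296,46.828 116.932,46.828 116.932,133.264 53.296,133.264.

Run 3: S365 ⇒ score layer `#ff0000`. The run is open, so emit a `<polyline>` with points (Y-flipped): 164.751,13.257 154.662,23.086 119.638,55.430 75.880,93.975 39.592,122.412 26.976,124.428.

Run 4: power S365 maps to stroke `#ff0000` (score). The run returns to its start, so emit a `<polygon>` with points (Y-flipped): 148.764,15.594 148.953,22.571 142.376,24.906 138.122,19.372 142.070,13.617.

Run 5: power S946 maps to stroke `#ff00ff` (cut). The run is open, so emit a `<polyline>` with points (Y-flipped): 160.698,26.706 158.907,39.672 136.979,85.203 107.228,142.279 81.966,189.878 73.507,206.979.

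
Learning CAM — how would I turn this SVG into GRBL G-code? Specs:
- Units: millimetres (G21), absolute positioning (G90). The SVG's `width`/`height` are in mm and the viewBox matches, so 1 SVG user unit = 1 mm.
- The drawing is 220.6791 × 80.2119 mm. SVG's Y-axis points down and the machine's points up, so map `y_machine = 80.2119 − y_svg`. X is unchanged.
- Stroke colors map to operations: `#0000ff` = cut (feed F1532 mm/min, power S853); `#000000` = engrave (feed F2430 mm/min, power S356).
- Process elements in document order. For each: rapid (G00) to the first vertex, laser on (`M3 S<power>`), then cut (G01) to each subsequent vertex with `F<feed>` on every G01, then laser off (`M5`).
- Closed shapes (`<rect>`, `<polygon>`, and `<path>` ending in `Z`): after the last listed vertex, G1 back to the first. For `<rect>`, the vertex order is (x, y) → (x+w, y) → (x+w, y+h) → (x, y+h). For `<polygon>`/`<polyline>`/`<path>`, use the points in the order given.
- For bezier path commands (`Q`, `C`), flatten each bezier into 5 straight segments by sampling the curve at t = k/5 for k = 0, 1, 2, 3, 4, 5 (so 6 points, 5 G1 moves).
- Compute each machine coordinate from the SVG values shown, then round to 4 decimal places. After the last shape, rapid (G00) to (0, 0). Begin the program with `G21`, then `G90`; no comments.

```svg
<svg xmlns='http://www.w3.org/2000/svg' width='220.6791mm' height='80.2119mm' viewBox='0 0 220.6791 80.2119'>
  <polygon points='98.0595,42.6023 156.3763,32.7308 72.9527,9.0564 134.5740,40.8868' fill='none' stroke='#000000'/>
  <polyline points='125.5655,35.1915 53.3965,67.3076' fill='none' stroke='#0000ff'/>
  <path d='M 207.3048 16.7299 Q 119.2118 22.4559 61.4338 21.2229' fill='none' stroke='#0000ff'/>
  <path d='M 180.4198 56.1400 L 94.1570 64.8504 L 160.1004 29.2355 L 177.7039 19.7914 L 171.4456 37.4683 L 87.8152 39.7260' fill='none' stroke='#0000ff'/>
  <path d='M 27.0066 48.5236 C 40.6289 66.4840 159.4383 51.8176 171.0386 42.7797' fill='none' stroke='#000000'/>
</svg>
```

G21
G90
G00 X98.0595 Y37.6096
M3 S356
G01 X156.3763 Y47.4811 F2430
G01 X72.9527 Y71.1555 F2430
G01 X134.5740 Y39.3251 F2430
G01 X98.0595 Y37.6096 F2430
M5
G00 X125.5655 Y45.0204
M3 S853
G01 X53.3965 Y12.9043 F1532
M5
G00 X207.3048 Y63.4820
M3 S853
G01 X173.2802 Y61.4700 F1532
G01 X141.6808 Y60.0146 F1532
G01 X112.5066 Y59.1160 F1532
G01 X85.7576 Y58.7742 F1532
G01 X61.4338 Y58.9890 F1532
M5
G00 X180.4198 Y24.0719
M3 S853
G01 X94.1570 Y15.3615 F1532
G01 X160.1004 Y50.9764 F1532
G01 X177.7039 Y60.4205 F1532
G01 X171.4456 Y42.7436 F1532
G01 X87.8152 Y40.4859 F1532
M5
G00 X27.0066 Y31.6883
M3 S356
G01 X46.1033 Y24.5212 F2430
G01 X80.2498 Y23.3483 F2430
G01 X119.2512 Y26.3334 F2430
G01 X152.9125 Y31.6401 F2430
G01 X171.0386 Y37.4322 F2430
M5
G00 X0.0000 Y0.0000

viewBox `0 0 220.6791 80.2119` with mm width/height → 1 unit = 1 mm. Flip: y_m = 80.2119 − y_svg.

**Shape 1** — `<polygon>` closed polygon, stroke `#000000` → engrave (S356, F2430). Machine vertices: (98.0595,37.6096) → (156.3763,47.4811) → (72.9527,71.1555) → (134.5740,39.3251) → (98.0595,37.6096). Closed: final G1 returns to the first vertex.

**Shape 2** — `<polyline>` line segment, stroke `#0000ff` → cut (S853, F1532). Machine vertices: (125.5655,45.0204) → (53.3965,12.9043). Open path.

**Shape 3** — `<path>` quadratic bezier, stroke `#0000ff` → cut (S853, F1532). Control points (SVG): P0=(207.3048,16.7299), P1=(119.2118,22.4559), P2=(61.4338,21.2229); sampled at t=k/5. Machine vertices: (207.3048,63.4820) → (173.2802,61.4700) → (141.6808,60.0146) → (112.5066,59.1160) → (85.7576,58.7742) → (61.4338,58.9890). Open path.

**Shape 4** — `<path>` open polyline, stroke `#0000ff` → cut (S853, F1532). Machine vertices: (180.4198,24.0719) → (94.1570,15.3615) → (160.1004,50.9764) → (177.7039,60.4205) → (171.4456,42.7436) → (87.8152,40.4859). Open path.

**Shape 5** — `<path>` cubic bezier, stroke `#000000` → engrave (S356, F2430). Control points (SVG): P0=(27.0066,48.5236), P1=(40.6289,66.4840), P2=(159.4383,51.8176), P3=(171.0386,42.7797); sampled at t=k/5. Machine vertices: (27.0066,31.6883) → (46.1033,24.5212) → (80.2498,23.3483) → (119.2512,26.3334) → (152.9125,31.6401) → (171.0386,37.4322). Open path.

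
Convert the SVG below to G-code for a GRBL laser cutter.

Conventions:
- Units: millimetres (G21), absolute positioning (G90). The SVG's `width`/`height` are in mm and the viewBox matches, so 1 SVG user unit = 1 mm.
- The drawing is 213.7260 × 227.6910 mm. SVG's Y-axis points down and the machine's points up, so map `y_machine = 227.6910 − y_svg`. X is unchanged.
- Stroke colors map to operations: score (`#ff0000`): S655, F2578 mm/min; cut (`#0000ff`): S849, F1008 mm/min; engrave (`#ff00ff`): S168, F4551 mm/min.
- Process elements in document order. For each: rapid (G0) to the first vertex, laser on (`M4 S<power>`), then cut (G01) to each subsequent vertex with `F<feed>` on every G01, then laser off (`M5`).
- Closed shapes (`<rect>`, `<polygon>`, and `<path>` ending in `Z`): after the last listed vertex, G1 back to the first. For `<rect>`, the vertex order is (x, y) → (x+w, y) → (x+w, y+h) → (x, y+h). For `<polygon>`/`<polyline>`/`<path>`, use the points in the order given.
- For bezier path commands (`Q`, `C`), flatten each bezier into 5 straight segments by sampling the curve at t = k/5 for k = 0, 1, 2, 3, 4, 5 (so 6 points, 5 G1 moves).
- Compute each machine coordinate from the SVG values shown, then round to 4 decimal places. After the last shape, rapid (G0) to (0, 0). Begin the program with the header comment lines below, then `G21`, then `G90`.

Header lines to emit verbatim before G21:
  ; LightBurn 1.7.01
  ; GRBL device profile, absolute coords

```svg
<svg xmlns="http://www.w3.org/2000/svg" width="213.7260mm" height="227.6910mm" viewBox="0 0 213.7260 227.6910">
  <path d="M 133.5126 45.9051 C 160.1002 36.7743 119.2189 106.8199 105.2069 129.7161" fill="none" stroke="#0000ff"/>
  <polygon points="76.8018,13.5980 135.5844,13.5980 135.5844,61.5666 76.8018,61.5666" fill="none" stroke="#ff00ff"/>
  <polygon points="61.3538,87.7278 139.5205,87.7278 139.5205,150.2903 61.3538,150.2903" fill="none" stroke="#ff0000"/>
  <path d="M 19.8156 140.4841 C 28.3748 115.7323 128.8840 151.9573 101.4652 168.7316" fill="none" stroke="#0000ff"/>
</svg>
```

; LightBurn 1.7.01
; GRBL device profile, absolute coords
G21
G90
G0 X133.5126 Y181.7859
M4 S849
G01 X142.1236 Y178.7738 F1008
G01 X139.0703 Y162.8230 F1008
G01 X128.8809 Y139.9972 F1008
G01 X116.0837 Y116.3599 F1008
G01 X105.2069 Y97.9749 F1008
M5
G0 X76.8018 Y214.0930
M4 S168
G01 X135.5844 Y214.0930 F4551
G01 X135.5844 Y166.1244 F4551
G01 X76.8018 Y166.1244 F4551
G01 X76.8018 Y214.0930 F4551
M5
G0 X61.3538 Y139.9632
M4 S655
G01 X139.5205 Y139.9632 F2578
G01 X139.5205 Y77.4007 F2578
G01 X61.3538 Y77.4007 F2578
G01 X61.3538 Y139.9632 F2578
M5
G0 X19.8156 Y87.2069
M4 S849
G01 X34.2261 Y95.3842 F1008
G01 X60.1504 Y92.7876 F1008
G01 X87.0345 Y83.2775 F1008
G01 X104.3241 Y70.7146 F1008
G01 X101.4652 Y58.9594 F1008
M5
G0 X0.0000 Y0.0000

viewBox `0 0 213.7260 227.6910` with mm width/height → 1 unit = 1 mm. Flip: y_m = 227.6910 − y_svg.

**Shape 1** — `<path>` cubic bezier, stroke `#0000ff` → cut (S849, F1008). Control points (SVG): P0=(133.5126,45.9051), P1=(160.1002,36.7743), P2=(119.2189,106.8199), P3=(105.2069,129.7161); sampled at t=k/5. Machine vertices: (133.5126,181.7859) → (142.1236,178.7738) → (139.0703,162.8230) → (128.8809,139.9972) → (116.0837,116.3599) → (105.2069,97.9749). Open path.

**Shape 2** — `<polygon>` rectangle, stroke `#ff00ff` → engrave (S168, F4551). Machine vertices: (76.8018,214.0930) → (135.5844,214.0930) → (135.5844,166.1244) → (76.8018,166.1244) → (76.8018,214.0930). Closed: final G1 returns to the first vertex.

**Shape 3** — `<polygon>` rectangle, stroke `#ff0000` → score (S655, F2578). Machine vertices: (61.3538,139.9632) → (139.5205,139.9632) → (139.5205,77.4007) → (61.3538,77.4007) → (61.3538,139.9632). Closed: final G1 returns to the first vertex.

**Shape 4** — `<path>` cubic bezier, stroke `#0000ff` → cut (S849, F1008). Control points (SVG): P0=(19.8156,140.4841), P1=(28.3748,115.7323), P2=(128.8840,151.9573), P3=(101.4652,168.7316); sampled at t=k/5. Machine vertices: (19.8156,87.2069) → (34.2261,95.3842) → (60.1504,92.7876) → (87.0345,83.2775) → (104.3241,70.7146) → (101.4652,58.9594). Open path.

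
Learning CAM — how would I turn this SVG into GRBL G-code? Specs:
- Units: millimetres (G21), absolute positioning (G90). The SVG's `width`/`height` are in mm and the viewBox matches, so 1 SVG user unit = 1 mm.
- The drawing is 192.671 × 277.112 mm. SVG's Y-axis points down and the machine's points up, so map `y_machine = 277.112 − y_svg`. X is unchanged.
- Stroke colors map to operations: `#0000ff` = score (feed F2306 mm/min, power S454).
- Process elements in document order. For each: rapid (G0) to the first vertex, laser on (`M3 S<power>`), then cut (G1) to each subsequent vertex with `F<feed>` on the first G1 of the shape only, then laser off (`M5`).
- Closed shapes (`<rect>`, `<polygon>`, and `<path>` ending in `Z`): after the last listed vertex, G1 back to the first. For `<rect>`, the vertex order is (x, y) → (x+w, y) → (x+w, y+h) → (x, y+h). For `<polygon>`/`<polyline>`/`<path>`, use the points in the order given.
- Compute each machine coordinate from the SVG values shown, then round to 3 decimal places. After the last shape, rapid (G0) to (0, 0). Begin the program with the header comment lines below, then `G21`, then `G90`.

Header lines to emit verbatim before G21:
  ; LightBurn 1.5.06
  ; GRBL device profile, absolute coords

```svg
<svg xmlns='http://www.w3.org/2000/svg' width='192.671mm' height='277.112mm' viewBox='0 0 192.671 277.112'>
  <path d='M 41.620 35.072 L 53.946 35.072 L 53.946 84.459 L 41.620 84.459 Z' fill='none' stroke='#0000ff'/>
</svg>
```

viewBox `0 0 192.671 277.112` with mm width/height → 1 unit = 1 mm. Flip: y_m = 277.112 − y_svg.

**Shape 1** — `<path>` rectangle, stroke `#0000ff` → score (S454, F2306). Machine vertices: (41.620,242.040) → (53.946,242.040) → (53.946,192.653) → (41.620,192.653) → (41.620,242.040). Closed: final G1 returns to the first vertex.

; LightBurn 1.5.06
; GRBL device profile, absolute coords
G21
G90
G0 X41.620 Y242.040
M3 S454
G1 X53.946 Y242.040 F2306
G1 X53.946 Y192.653
G1 X41.620 Y192.653
G1 X41.620 Y242.040
M5
G0 X0.000 Y0.000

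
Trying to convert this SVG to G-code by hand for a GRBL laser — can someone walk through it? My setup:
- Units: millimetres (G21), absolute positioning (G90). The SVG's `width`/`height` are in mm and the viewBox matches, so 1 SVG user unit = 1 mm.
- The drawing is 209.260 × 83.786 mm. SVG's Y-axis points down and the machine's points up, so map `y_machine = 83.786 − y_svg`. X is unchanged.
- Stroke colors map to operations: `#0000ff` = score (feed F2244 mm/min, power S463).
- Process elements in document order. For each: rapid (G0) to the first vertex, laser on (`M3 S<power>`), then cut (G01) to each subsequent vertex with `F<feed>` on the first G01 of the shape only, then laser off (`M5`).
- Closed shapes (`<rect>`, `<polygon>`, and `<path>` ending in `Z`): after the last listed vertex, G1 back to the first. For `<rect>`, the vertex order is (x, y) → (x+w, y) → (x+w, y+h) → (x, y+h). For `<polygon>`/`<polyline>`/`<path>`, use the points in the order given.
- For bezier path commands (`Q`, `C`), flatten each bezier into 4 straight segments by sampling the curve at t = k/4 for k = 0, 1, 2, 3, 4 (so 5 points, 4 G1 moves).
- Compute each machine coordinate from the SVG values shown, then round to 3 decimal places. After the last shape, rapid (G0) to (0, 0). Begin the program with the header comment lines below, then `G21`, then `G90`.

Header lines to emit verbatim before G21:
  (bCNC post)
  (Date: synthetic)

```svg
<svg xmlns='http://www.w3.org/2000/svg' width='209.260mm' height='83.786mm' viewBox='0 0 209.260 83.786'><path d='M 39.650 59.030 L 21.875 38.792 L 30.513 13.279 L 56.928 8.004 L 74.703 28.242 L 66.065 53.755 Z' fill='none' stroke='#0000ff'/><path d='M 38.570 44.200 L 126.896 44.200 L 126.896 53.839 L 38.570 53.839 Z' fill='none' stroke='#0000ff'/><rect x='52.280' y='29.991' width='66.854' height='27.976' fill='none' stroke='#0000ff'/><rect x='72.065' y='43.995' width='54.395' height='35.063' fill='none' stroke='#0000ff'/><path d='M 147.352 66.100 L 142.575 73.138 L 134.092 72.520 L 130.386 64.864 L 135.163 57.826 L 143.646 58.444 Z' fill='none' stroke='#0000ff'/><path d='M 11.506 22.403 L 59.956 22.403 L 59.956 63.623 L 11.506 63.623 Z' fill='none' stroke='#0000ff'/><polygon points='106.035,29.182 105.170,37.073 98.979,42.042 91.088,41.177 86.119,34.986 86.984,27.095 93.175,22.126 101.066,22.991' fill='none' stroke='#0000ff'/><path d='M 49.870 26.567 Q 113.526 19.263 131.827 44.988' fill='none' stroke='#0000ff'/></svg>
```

(bCNC post)
(Date: synthetic)
G21
G90
G0 X39.650 Y24.756
M3 S463
G01 X21.875 Y44.994 F2244
G01 X30.513 Y70.507
G01 X56.928 Y75.782
G01 X74.703 Y55.544
G01 X66.065 Y30.031
G01 X39.650 Y24.756
M5
G0 X38.570 Y39.586
M3 S463
G01 X126.896 Y39.586 F2244
G01 X126.896 Y29.947
G01 X38.570 Y29.947
G01 X38.570 Y39.586
M5
G0 X52.280 Y53.795
M3 S463
G01 X119.134 Y53.795 F2244
G01 X119.134 Y25.819
G01 X52.280 Y25.819
G01 X52.280 Y53.795
M5
G0 X72.065 Y39.791
M3 S463
G01 X126.460 Y39.791 F2244
G01 X126.460 Y4.728
G01 X72.065 Y4.728
G01 X72.065 Y39.791
M5
G0 X147.352 Y17.686
M3 S463
G01 X142.575 Y10.648 F2244
G01 X134.092 Y11.266
G01 X130.386 Y18.922
G01 X135.163 Y25.960
G01 X143.646 Y25.342
G01 X147.352 Y17.686
M5
G0 X11.506 Y61.383
M3 S463
G01 X59.956 Y61.383 F2244
G01 X59.956 Y20.163
G01 X11.506 Y20.163
G01 X11.506 Y61.383
M5
G0 X106.035 Y54.604
M3 S463
G01 X105.170 Y46.713 F2244
G01 X98.979 Y41.744
G01 X91.088 Y42.609
G01 X86.119 Y48.800
G01 X86.984 Y56.691
G01 X93.175 Y61.660
G01 X101.066 Y60.795
G01 X106.035 Y54.604
M5
G0 X49.870 Y57.219
M3 S463
G01 X78.863 Y58.807 F2244
G01 X102.187 Y56.266
G01 X119.842 Y49.596
G01 X131.827 Y38.798
M5
G0 X0.000 Y0.000

viewBox `0 0 209.260 83.786` with mm width/height → 1 unit = 1 mm. Flip: y_m = 83.786 − y_svg.

**Shape 1** — `<path>` regular polygon, stroke `#0000ff` → score (S463, F2244). Machine vertices: (39.650,24.756) → (21.875,44.994) → (30.513,70.507) → (56.928,75.782) → (74.703,55.544) → (66.065,30.031) → (39.650,24.756). Closed: final G1 returns to the first vertex.

**Shape 2** — `<path>` rectangle, stroke `#0000ff` → score (S463, F2244). Machine vertices: (38.570,39.586) → (126.896,39.586) → (126.896,29.947) → (38.570,29.947) → (38.570,39.586). Closed: final G1 returns to the first vertex.

**Shape 3** — `<rect>` rectangle, stroke `#0000ff` → score (S463, F2244). Machine vertices: (52.280,53.795) → (119.134,53.795) → (119.134,25.819) → (52.280,25.819) → (52.280,53.795). Closed: final G1 returns to the first vertex.

**Shape 4** — `<rect>` rectangle, stroke `#0000ff` → score (S463, F2244). Machine vertices: (72.065,39.791) → (126.460,39.791) → (126.460,4.728) → (72.065,4.728) → (72.065,39.791). Closed: final G1 returns to the first vertex.

**Shape 5** — `<path>` regular polygon, stroke `#0000ff` → score (S463, F2244). Machine vertices: (147.352,17.686) → (142.575,10.648) → (134.092,11.266) → (130.386,18.922) → (135.163,25.960) → (143.646,25.342) → (147.352,17.686). Closed: final G1 returns to the first vertex.

**Shape 6** — `<path>` rectangle, stroke `#0000ff` → score (S463, F2244). Machine vertices: (11.506,61.383) → (59.956,61.383) → (59.956,20.163) → (11.506,20.163) → (11.506,61.383). Closed: final G1 returns to the first vertex.

**Shape 7** — `<polygon>` regular polygon, stroke `#0000ff` → score (S463, F2244). Machine vertices: (106.035,54.604) → (105.170,46.713) → (98.979,41.744) → (91.088,42.609) → (86.119,48.800) → (86.984,56.691) → (93.175,61.660) → (101.066,60.795) → (106.035,54.604). Closed: final G1 returns to the first vertex.

**Shape 8** — `<path>` quadratic bezier, stroke `#0000ff` → score (S463, F2244). Control points (SVG): P0=(49.870,26.567), P1=(113.526,19.263), P2=(131.827,44.988); sampled at t=k/4. Machine vertices: (49.870,57.219) → (78.863,58.807) → (102.187,56.266) → (119.842,49.596) → (131.827,38.798). Open path.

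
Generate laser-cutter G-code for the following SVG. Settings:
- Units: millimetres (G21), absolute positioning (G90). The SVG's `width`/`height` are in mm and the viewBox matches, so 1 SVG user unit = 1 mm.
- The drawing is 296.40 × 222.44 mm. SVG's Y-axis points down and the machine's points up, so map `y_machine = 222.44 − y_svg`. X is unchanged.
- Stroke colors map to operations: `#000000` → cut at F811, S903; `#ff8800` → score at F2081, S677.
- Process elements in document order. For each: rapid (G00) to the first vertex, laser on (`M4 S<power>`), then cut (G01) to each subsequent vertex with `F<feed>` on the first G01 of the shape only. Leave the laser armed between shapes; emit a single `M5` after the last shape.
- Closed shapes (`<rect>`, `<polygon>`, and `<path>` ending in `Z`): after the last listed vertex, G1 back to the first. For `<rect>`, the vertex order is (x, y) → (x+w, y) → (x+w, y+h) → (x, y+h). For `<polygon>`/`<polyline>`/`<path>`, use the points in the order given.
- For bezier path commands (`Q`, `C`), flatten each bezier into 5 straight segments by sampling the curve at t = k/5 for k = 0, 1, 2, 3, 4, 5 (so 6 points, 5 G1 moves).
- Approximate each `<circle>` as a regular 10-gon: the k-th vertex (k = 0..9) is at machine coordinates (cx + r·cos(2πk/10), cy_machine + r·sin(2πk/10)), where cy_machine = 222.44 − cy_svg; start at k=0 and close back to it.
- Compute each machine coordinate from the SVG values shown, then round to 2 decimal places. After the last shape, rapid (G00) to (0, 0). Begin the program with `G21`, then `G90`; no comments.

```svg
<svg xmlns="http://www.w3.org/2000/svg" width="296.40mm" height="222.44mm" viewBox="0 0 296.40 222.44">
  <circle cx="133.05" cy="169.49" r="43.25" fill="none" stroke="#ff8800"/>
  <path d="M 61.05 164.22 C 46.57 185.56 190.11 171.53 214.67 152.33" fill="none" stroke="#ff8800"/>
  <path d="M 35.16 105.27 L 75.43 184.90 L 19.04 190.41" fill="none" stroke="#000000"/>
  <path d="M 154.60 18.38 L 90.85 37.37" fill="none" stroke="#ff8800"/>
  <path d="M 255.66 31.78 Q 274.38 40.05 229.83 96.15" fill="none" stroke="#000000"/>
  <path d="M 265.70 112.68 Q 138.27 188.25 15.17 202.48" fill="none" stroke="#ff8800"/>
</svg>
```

viewBox `0 0 296.40 222.44` with mm width/height → 1 unit = 1 mm. Flip: y_m = 222.44 − y_svg.

**Shape 1** — `<circle>` circle, stroke `#ff8800` → score (S677, F2081). Machine vertices: (176.30,52.95) → (168.04,78.37) → (146.41,94.08) → (119.69,94.08) → (98.06,78.37) → (89.80,52.95) → (98.06,27.53) → (119.69,11.82) → (146.41,11.82) → (168.04,27.53) → (176.30,52.95). Closed: final G1 returns to the first vertex.

**Shape 2** — `<path>` cubic bezier, stroke `#ff8800` → score (S677, F2081). Control points (SVG): P0=(61.05,164.22), P1=(46.57,185.56), P2=(190.11,171.53), P3=(214.67,152.33); sampled at t=k/5. Machine vertices: (61.05,58.22) → (69.11,49.42) → (101.80,47.66) → (145.82,51.48) → (187.87,59.45) → (214.67,70.11). Open path.

**Shape 3** — `<path>` open polyline, stroke `#000000` → cut (S903, F811). Machine vertices: (35.16,117.17) → (75.43,37.54) → (19.04,32.03). Open path.

**Shape 4** — `<path>` line segment, stroke `#ff8800` → score (S677, F2081). Machine vertices: (154.60,204.06) → (90.85,185.07). Open path.

**Shape 5** — `<path>` quadratic bezier, stroke `#000000` → cut (S903, F811). Control points (SVG): P0=(255.66,31.78), P1=(274.38,40.05), P2=(229.83,96.15); sampled at t=k/5. Machine vertices: (255.66,190.66) → (260.62,185.44) → (260.51,176.39) → (255.35,163.52) → (245.12,146.82) → (229.83,126.29). Open path.

**Shape 6** — `<path>` quadratic bezier, stroke `#ff8800` → score (S677, F2081). Control points (SVG): P0=(265.70,112.68), P1=(138.27,188.25), P2=(15.17,202.48); sampled at t=k/5. Machine vertices: (265.70,109.76) → (214.90,81.99) → (164.45,59.12) → (114.34,41.16) → (64.58,28.11) → (15.17,19.96). Open path.

G21
G90
G00 X176.30 Y52.95
M4 S677
G01 X168.04 Y78.37 F2081
G01 X146.41 Y94.08
G01 X119.69 Y94.08
G01 X98.06 Y78.37
G01 X89.80 Y52.95
G01 X98.06 Y27.53
G01 X119.69 Y11.82
G01 X146.41 Y11.82
G01 X168.04 Y27.53
G01 X176.30 Y52.95
G00 X61.05 Y58.22
M4 S677
G01 X69.11 Y49.42 F2081
G01 X101.80 Y47.66
G01 X145.82 Y51.48
G01 X187.87 Y59.45
G01 X214.67 Y70.11
G00 X35.16 Y117.17
M4 S903
G01 X75.43 Y37.54 F811
G01 X19.04 Y32.03
G00 X154.60 Y204.06
M4 S677
G01 X90.85 Y185.07 F2081
G00 X255.66 Y190.66
M4 S903
G01 X260.62 Y185.44 F811
G01 X260.51 Y176.39
G01 X255.35 Y163.52
G01 X245.12 Y146.82
G01 X229.83 Y126.29
G00 X265.70 Y109.76
M4 S677
G01 X214.90 Y81.99 F2081
G01 X164.45 Y59.12
G01 X114.34 Y41.16
G01 X64.58 Y28.11
G01 X15.17 Y19.96
M5
G00 X0.00 Y0.00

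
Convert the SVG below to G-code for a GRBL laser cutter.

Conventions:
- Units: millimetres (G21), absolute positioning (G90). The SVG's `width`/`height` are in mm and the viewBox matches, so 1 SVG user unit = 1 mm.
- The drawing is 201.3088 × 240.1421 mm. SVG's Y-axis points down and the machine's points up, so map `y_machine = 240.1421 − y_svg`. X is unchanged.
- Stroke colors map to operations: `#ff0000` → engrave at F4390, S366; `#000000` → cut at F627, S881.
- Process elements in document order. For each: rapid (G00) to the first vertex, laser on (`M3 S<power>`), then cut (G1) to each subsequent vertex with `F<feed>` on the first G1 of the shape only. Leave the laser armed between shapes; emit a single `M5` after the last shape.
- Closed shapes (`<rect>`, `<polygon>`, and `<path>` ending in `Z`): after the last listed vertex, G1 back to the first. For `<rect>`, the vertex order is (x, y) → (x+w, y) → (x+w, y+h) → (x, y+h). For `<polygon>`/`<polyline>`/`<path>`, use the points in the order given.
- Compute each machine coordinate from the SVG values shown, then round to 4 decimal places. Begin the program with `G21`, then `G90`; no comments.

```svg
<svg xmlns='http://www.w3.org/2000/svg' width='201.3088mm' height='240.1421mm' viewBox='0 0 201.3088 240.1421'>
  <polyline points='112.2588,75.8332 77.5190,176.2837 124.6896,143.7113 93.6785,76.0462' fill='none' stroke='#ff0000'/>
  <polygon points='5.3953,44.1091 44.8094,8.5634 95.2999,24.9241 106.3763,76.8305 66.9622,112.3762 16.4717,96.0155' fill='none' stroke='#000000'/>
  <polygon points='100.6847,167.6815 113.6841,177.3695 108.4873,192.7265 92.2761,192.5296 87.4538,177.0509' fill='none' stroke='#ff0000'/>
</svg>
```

viewBox `0 0 201.3088 240.1421` with mm width/height → 1 unit = 1 mm. Flip: y_m = 240.1421 − y_svg.

**Shape 1** — `<polyline>` open polyline, stroke `#ff0000` → engrave (S366, F4390). Machine vertices: (112.2588,164.3089) → (77.5190,63.8584) → (124.6896,96.4308) → (93.6785,164.0959). Open path.

**Shape 2** — `<polygon>` regular polygon, stroke `#000000` → cut (S881, F627). Machine vertices: (5.3953,196.0330) → (44.8094,231.5787) → (95.2999,215.2180) → (106.3763,163.3116) → (66.9622,127.7659) → (16.4717,144.1266) → (5.3953,196.0330). Closed: final G1 returns to the first vertex.

**Shape 3** — `<polygon>` regular polygon, stroke `#ff0000` → engrave (S366, F4390). Machine vertices: (100.6847,72.4606) → (113.6841,62.7726) → (108.4873,47.4156) → (92.2761,47.6125) → (87.4538,63.0912) → (100.6847,72.4606). Closed: final G1 returns to the first vertex.

G21
G90
G00 X112.2588 Y164.3089
M3 S366
G1 X77.5190 Y63.8584 F4390
G1 X124.6896 Y96.4308
G1 X93.6785 Y164.0959
G00 X5.3953 Y196.0330
M3 S881
G1 X44.8094 Y231.5787 F627
G1 X95.2999 Y215.2180
G1 X106.3763 Y163.3116
G1 X66.9622 Y127.7659
G1 X16.4717 Y144.1266
G1 X5.3953 Y196.0330
G00 X100.6847 Y72.4606
M3 S366
G1 X113.6841 Y62.7726 F4390
G1 X108.4873 Y47.4156
G1 X92.2761 Y47.6125
G1 X87.4538 Y63.0912
G1 X100.6847 Y72.4606
M5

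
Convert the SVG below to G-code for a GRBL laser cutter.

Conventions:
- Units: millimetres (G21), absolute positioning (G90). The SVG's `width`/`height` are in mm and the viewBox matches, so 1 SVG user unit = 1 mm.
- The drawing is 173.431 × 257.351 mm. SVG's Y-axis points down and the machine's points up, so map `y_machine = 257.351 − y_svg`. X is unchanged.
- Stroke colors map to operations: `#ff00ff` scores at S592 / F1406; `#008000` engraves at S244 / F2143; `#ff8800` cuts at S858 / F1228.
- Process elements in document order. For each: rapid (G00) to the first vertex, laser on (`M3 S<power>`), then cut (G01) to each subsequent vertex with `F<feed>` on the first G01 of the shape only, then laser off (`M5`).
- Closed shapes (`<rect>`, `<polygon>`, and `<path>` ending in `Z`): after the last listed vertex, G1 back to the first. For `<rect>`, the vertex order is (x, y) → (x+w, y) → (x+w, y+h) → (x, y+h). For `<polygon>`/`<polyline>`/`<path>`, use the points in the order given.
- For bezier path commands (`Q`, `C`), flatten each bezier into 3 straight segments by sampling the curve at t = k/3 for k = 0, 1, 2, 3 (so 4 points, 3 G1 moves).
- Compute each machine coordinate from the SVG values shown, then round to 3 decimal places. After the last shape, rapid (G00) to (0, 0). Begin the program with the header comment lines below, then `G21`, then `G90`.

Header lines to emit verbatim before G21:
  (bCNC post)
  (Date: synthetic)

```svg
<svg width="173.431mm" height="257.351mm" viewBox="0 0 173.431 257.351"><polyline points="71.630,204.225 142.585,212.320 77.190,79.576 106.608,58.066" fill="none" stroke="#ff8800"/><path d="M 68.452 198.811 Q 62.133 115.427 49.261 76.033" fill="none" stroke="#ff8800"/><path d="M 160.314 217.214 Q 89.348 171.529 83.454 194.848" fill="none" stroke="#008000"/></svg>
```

Since the viewBox matches the mm dimensions, user units are millimetres directly. The only transform is the Y-flip y_m = 257.351 − y_svg.

Shape 1 is a open polyline drawn with `<polyline>`. Its stroke #ff8800 means cut at S858, F1228. After flipping Y the toolpath is (71.630,53.126) → (142.585,45.031) → (77.190,177.775) → (106.608,199.285).

Shape 2 is a quadratic bezier drawn with `<path>`. Its stroke #ff8800 means cut at S858, F1228. After flipping Y the toolpath is (68.452,58.540) → (63.511,109.242) → (57.114,150.168) → (49.261,181.318).

Shape 3 is a quadratic bezier drawn with `<path>`. Its stroke #008000 means engrave at S244, F2143. After flipping Y the toolpath is (160.314,40.137) → (120.234,62.927) → (94.614,70.382) → (83.454,62.503).

(bCNC post)
(Date: synthetic)
G21
G90
G00 X71.630 Y53.126
M3 S858
G01 X142.585 Y45.031 F1228
G01 X77.190 Y177.775
G01 X106.608 Y199.285
M5
G00 X68.452 Y58.540
M3 S858
G01 X63.511 Y109.242 F1228
G01 X57.114 Y150.168
G01 X49.261 Y181.318
M5
G00 X160.314 Y40.137
M3 S244
G01 X120.234 Y62.927 F2143
G01 X94.614 Y70.382
G01 X83.454 Y62.503
M5
G00 X0.000 Y0.000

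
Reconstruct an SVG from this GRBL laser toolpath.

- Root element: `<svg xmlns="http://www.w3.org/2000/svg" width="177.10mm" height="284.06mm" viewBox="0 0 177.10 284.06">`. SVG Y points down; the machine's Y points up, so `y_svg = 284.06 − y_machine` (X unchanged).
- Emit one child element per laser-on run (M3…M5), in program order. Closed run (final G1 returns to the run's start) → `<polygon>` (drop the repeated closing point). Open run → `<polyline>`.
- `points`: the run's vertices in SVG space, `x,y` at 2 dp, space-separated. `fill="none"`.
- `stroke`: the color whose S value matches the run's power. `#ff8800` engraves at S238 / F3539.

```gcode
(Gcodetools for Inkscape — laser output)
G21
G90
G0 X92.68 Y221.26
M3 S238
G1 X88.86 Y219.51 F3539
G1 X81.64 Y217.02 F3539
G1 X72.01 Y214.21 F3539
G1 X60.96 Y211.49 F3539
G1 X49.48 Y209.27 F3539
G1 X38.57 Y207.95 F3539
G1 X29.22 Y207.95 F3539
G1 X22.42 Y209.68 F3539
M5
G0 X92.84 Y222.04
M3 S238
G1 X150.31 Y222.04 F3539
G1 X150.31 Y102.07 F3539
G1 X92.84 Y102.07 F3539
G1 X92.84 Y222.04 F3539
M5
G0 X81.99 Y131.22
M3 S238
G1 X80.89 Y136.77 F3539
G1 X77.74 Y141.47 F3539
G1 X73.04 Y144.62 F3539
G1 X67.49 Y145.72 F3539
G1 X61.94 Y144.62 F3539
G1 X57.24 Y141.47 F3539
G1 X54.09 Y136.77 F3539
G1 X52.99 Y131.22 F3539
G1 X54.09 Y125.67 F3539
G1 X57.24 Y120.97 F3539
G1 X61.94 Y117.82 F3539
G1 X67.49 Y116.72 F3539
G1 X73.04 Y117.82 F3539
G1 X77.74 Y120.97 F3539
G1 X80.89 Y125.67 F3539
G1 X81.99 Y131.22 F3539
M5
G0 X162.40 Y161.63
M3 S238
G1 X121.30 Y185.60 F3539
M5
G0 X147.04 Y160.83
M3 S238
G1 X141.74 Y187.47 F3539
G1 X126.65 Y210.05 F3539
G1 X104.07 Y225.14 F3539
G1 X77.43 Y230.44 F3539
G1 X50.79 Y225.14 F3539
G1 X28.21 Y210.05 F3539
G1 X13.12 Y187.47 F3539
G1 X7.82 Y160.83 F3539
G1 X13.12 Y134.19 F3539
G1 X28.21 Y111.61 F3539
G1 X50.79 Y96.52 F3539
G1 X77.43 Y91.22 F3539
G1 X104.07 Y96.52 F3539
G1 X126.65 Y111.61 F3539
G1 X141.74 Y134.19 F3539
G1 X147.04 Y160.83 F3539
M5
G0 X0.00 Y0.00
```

y_svg = 284.06 − y_m. Every run uses S238, so all elements get stroke `#ff8800` (engrave).

[1] open run; points: 92.68,62.80 88.86,64.55 81.64,67.04 72.01,69.85 60.96,72.57 49.48,74.79 38.57,76.11 29.22,76.11 22.42,74.38

[2] closed run; points: 92.84,62.02 150.31,62.02 150.31,181.99 92.84,181.99

[3] closed run; points: 81.99,152.84 80.89,147.29 77.74,142.59 73.04,139.44 67.49,138.34 61.94,139.44 57.24,142.59 54.09,147.29 52.99,152.84 54.09,158.39 57.24,163.09 61.94,166.24 67.49,167.34 73.04,166.24 77.74,163.09 80.89,158.39

[4] open run; points: 162.40,122.43 121.30,98.46

[5] closed run; points: 147.04,123.23 141.74,96.59 126.65,74.01 104.07,58.92 77.43,53.62 50.79,58.92 28.21,74.01 13.12,96.59 7.82,123.23 13.12,149.87 28.21,172.45 50.79,187.54 77.43,192.84 104.07,187.54 126.65,172.45 141.74,149.87

<svg xmlns="http://www.w3.org/2000/svg" width="177.10mm" height="284.06mm" viewBox="0 0 177.10 284.06">
  <polyline points="92.68,62.80 88.86,64.55 81.64,67.04 72.01,69.85 60.96,72.57 49.48,74.79 38.57,76.11 29.22,76.11 22.42,74.38" fill="none" stroke="#ff8800"/>
  <polygon points="92.84,62.02 150.31,62.02 150.31,181.99 92.84,181.99" fill="none" stroke="#ff8800"/>
  <polygon points="81.99,152.84 80.89,147.29 77.74,142.59 73.04,139.44 67.49,138.34 61.94,139.44 57.24,142.59 54.09,147.29 52.99,152.84 54.09,158.39 57.24,163.09 61.94,166.24 67.49,167.34 73.04,166.24 77.74,163.09 80.89,158.39" fill="none" stroke="#ff8800"/>
  <polyline points="162.40,122.43 121.30,98.46" fill="none" stroke="#ff8800"/>
  <polygon points="147.04,123.23 141.74,96.59 126.65,74.01 104.07,58.92 77.43,53.62 50.79,58.92 28.21,74.01 13.12,96.59 7.82,123.23 13.12,149.87 28.21,172.45 50.79,187.54 77.43,192.84 104.07,187.54 126.65,172.45 141.74,149.87" fill="none" stroke="#ff8800"/>
</svg>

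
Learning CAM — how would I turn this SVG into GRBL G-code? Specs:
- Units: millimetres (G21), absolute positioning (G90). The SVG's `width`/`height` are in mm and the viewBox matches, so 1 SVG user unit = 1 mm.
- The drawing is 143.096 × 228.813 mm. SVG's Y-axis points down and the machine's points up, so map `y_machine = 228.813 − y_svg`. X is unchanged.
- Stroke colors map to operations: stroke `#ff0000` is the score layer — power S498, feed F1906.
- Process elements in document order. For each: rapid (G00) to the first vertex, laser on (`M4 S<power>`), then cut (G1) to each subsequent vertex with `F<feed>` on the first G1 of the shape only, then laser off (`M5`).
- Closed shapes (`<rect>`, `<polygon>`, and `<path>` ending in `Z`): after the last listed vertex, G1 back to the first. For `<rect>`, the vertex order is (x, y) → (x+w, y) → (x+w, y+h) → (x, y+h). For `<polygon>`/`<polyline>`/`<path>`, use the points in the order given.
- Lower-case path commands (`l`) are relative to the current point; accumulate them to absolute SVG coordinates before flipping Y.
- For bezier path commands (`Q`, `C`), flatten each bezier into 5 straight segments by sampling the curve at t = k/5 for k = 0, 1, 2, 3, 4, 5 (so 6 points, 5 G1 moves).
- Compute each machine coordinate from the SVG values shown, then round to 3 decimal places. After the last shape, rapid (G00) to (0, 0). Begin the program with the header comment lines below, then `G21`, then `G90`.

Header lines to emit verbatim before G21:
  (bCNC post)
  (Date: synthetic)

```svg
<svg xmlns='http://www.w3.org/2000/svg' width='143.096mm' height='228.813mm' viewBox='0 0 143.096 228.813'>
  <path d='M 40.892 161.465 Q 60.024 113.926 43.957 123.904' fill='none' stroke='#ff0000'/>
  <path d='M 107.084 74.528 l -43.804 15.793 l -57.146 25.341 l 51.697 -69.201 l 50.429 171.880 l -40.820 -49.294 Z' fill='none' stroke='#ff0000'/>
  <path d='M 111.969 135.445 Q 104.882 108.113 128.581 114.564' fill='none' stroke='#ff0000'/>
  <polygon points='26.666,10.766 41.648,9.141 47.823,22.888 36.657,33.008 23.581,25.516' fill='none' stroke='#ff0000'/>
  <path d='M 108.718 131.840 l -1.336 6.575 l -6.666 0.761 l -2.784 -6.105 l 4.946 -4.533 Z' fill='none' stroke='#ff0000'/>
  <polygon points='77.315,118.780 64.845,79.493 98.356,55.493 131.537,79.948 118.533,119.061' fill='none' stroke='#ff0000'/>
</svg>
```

(bCNC post)
(Date: synthetic)
G21
G90
G00 X40.892 Y67.348
M4 S498
G1 X47.137 Y84.063 F1906
G1 X50.566 Y96.176
G1 X51.179 Y103.689
G1 X48.976 Y106.600
G1 X43.957 Y104.909
M5
G00 X107.084 Y154.285
M4 S498
G1 X63.280 Y138.492 F1906
G1 X6.134 Y113.151
G1 X57.831 Y182.352
G1 X108.260 Y10.472
G1 X67.440 Y59.766
G1 X107.084 Y154.285
M5
G00 X111.969 Y93.368
M4 S498
G1 X110.366 Y102.949 F1906
G1 X111.225 Y109.828
G1 X114.548 Y114.005
G1 X120.333 Y115.478
G1 X128.581 Y114.249
M5
G00 X26.666 Y218.047
M4 S498
G1 X41.648 Y219.672 F1906
G1 X47.823 Y205.925
G1 X36.657 Y195.805
G1 X23.581 Y203.297
G1 X26.666 Y218.047
M5
G00 X108.718 Y96.973
M4 S498
G1 X107.382 Y90.398 F1906
G1 X100.716 Y89.637
G1 X97.932 Y95.742
G1 X102.878 Y100.275
G1 X108.718 Y96.973
M5
G00 X77.315 Y110.033
M4 S498
G1 X64.845 Y149.320 F1906
G1 X98.356 Y173.320
G1 X131.537 Y148.865
G1 X118.533 Y109.752
G1 X77.315 Y110.033
M5
G00 X0.000 Y0.000

viewBox `0 0 143.096 228.813` with mm width/height → 1 unit = 1 mm. Flip: y_m = 228.813 − y_svg.

**Shape 1** — `<path>` quadratic bezier, stroke `#ff0000` → score (S498, F1906). Control points (SVG): P0=(40.892,161.465), P1=(60.024,113.926), P2=(43.957,123.904); sampled at t=k/5. Machine vertices: (40.892,67.348) → (47.137,84.063) → (50.566,96.176) → (51.179,103.689) → (48.976,106.600) → (43.957,104.909). Open path.

**Shape 2** — `<path>` closed polygon, stroke `#ff0000` → score (S498, F1906). Machine vertices: (107.084,154.285) → (63.280,138.492) → (6.134,113.151) → (57.831,182.352) → (108.260,10.472) → (67.440,59.766) → (107.084,154.285). Closed: final G1 returns to the first vertex.

**Shape 3** — `<path>` quadratic bezier, stroke `#ff0000` → score (S498, F1906). Control points (SVG): P0=(111.969,135.445), P1=(104.882,108.113), P2=(128.581,114.564); sampled at t=k/5. Machine vertices: (111.969,93.368) → (110.366,102.949) → (111.225,109.828) → (114.548,114.005) → (120.333,115.478) → (128.581,114.249). Open path.

**Shape 4** — `<polygon>` regular polygon, stroke `#ff0000` → score (S498, F1906). Machine vertices: (26.666,218.047) → (41.648,219.672) → (47.823,205.925) → (36.657,195.805) → (23.581,203.297) → (26.666,218.047). Closed: final G1 returns to the first vertex.

**Shape 5** — `<path>` regular polygon, stroke `#ff0000` → score (S498, F1906). Machine vertices: (108.718,96.973) → (107.382,90.398) → (100.716,89.637) → (97.932,95.742) → (102.878,100.275) → (108.718,96.973). Closed: final G1 returns to the first vertex.

**Shape 6** — `<polygon>` regular polygon, stroke `#ff0000` → score (S498, F1906). Machine vertices: (77.315,110.033) → (64.845,149.320) → (98.356,173.320) → (131.537,148.865) → (118.533,109.752) → (77.315,110.033). Closed: final G1 returns to the first vertex.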